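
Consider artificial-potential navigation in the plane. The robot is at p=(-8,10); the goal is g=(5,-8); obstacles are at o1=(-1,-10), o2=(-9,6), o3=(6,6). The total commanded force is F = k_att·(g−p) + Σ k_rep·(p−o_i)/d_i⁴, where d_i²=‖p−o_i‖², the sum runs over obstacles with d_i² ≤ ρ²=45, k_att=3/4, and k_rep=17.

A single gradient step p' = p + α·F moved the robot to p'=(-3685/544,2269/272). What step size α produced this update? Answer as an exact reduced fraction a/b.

F_att = 3/4·(g−p) = 3/4·(13,-18) = (9.7500,-13.5000)
o1: d²=449 > ρ²=45 → inactive
o2: d²=17 ≤ ρ²=45; F_rep = 17·(1,4)/17² = (0.0588,0.2353)
o3: d²=212 > ρ²=45 → inactive
F = F_att + ΣF_rep = (9.8088,-13.2647)
Δp = p'−p = (1.2261,-1.6581); α = Δx/Fx = (667/544) / (667/68) = 1/8
check: Δy/Fy = (-451/272) / (-451/34) = 1/8 ✓

α = 1/8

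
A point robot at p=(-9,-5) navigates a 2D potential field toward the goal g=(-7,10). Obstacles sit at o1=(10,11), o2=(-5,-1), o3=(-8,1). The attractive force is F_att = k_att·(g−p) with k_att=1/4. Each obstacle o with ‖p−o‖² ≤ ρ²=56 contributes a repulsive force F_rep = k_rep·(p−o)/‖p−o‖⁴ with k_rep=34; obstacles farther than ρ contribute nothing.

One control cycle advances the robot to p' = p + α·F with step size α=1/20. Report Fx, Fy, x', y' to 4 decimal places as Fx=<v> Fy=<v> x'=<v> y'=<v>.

Fx=0.3424 Fy=3.4682 x'=-8.9829 y'=-4.8266

F_att = 1/4·(g−p) = 1/4·(2,15) = (0.5000,3.7500)
o1: d²=617 > ρ²=56 → inactive
o2: d²=32 ≤ ρ²=56; F_rep = 34·(-4,-4)/32² = (-0.1328,-0.1328)
o3: d²=37 ≤ ρ²=56; F_rep = 34·(-1,-6)/37² = (-0.0248,-0.1490)
F = F_att + ΣF_rep = (0.3424,3.4682)
p' = p + 1/20·F = (-8.9829,-4.8266)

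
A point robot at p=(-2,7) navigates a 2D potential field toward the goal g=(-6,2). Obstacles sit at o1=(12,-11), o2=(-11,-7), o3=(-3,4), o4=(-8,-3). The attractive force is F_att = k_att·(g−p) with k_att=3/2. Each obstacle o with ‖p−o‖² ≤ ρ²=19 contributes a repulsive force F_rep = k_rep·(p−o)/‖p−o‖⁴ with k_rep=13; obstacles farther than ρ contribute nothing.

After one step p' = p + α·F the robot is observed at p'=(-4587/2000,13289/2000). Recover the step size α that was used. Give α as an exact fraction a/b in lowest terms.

α = 1/20

F_att = 3/2·(g−p) = 3/2·(-4,-5) = (-6.0000,-7.5000)
o1: d²=520 > ρ²=19 → inactive
o2: d²=277 > ρ²=19 → inactive
o3: d²=10 ≤ ρ²=19; F_rep = 13·(1,3)/10² = (0.1300,0.3900)
o4: d²=136 > ρ²=19 → inactive
F = F_att + ΣF_rep = (-5.8700,-7.1100)
Δp = p'−p = (-0.2935,-0.3555); α = Δx/Fx = (-587/2000) / (-587/100) = 1/20
check: Δy/Fy = (-711/2000) / (-711/100) = 1/20 ✓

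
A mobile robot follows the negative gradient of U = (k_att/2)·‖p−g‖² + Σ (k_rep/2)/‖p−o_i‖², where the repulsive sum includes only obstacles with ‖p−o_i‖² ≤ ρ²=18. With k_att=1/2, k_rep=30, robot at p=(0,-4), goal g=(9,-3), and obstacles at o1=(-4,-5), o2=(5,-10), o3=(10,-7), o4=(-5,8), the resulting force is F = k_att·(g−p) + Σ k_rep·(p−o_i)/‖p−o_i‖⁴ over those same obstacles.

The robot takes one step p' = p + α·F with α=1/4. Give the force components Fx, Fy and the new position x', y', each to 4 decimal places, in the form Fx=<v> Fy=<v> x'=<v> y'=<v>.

Fx=4.9152 Fy=0.6038 x'=1.2288 y'=-3.8490

F_att = 1/2·(g−p) = 1/2·(9,1) = (4.5000,0.5000)
o1: d²=17 ≤ ρ²=18; F_rep = 30·(4,1)/17² = (0.4152,0.1038)
o2: d²=61 > ρ²=18 → inactive
o3: d²=109 > ρ²=18 → inactive
o4: d²=169 > ρ²=18 → inactive
F = F_att + ΣF_rep = (4.9152,0.6038)
p' = p + 1/4·F = (1.2288,-3.8490)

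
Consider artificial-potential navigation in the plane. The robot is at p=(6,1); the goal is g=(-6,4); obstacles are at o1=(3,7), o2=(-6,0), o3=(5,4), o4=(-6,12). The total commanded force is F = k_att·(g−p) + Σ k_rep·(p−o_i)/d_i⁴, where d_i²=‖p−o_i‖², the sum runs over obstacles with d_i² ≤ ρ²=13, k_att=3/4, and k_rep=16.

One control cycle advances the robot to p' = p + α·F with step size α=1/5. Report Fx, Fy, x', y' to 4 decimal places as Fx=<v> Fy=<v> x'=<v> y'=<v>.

Fx=-8.8400 Fy=1.7700 x'=4.2320 y'=1.3540

F_att = 3/4·(g−p) = 3/4·(-12,3) = (-9.0000,2.2500)
o1: d²=45 > ρ²=13 → inactive
o2: d²=145 > ρ²=13 → inactive
o3: d²=10 ≤ ρ²=13; F_rep = 16·(1,-3)/10² = (0.1600,-0.4800)
o4: d²=265 > ρ²=13 → inactive
F = F_att + ΣF_rep = (-8.8400,1.7700)
p' = p + 1/5·F = (4.2320,1.3540)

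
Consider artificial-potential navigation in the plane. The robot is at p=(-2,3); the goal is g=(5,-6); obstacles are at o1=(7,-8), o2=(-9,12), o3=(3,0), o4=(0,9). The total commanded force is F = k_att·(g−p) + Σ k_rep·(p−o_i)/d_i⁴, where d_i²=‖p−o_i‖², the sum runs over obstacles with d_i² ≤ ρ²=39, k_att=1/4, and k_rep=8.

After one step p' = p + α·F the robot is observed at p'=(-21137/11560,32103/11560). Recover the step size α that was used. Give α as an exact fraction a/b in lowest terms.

F_att = 1/4·(g−p) = 1/4·(7,-9) = (1.7500,-2.2500)
o1: d²=202 > ρ²=39 → inactive
o2: d²=130 > ρ²=39 → inactive
o3: d²=34 ≤ ρ²=39; F_rep = 8·(-5,3)/34² = (-0.0346,0.0208)
o4: d²=40 > ρ²=39 → inactive
F = F_att + ΣF_rep = (1.7154,-2.2292)
Δp = p'−p = (0.1715,-0.2229); α = Δx/Fx = (1983/11560) / (1983/1156) = 1/10
check: Δy/Fy = (-2577/11560) / (-2577/1156) = 1/10 ✓

α = 1/10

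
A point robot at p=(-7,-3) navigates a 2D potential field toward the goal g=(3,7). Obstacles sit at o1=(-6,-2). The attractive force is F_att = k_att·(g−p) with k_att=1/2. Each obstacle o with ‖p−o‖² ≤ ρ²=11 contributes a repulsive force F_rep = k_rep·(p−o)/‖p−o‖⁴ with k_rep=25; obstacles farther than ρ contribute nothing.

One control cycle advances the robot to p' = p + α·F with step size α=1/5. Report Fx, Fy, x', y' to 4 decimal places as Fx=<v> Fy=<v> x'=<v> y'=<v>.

F_att = 1/2·(g−p) = 1/2·(10,10) = (5.0000,5.0000)
o1: d²=2 ≤ ρ²=11; F_rep = 25·(-1,-1)/2² = (-6.2500,-6.2500)
F = F_att + ΣF_rep = (-1.2500,-1.2500)
p' = p + 1/5·F = (-7.2500,-3.2500)

Fx=-1.2500 Fy=-1.2500 x'=-7.2500 y'=-3.2500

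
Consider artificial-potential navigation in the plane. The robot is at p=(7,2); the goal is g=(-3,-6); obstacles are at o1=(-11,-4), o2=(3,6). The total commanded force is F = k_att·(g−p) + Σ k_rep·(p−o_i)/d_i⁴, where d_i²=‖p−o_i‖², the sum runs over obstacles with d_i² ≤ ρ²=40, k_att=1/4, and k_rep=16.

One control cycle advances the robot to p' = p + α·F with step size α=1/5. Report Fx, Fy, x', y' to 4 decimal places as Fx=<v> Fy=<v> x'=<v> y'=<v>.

F_att = 1/4·(g−p) = 1/4·(-10,-8) = (-2.5000,-2.0000)
o1: d²=360 > ρ²=40 → inactive
o2: d²=32 ≤ ρ²=40; F_rep = 16·(4,-4)/32² = (0.0625,-0.0625)
F = F_att + ΣF_rep = (-2.4375,-2.0625)
p' = p + 1/5·F = (6.5125,1.5875)

Fx=-2.4375 Fy=-2.0625 x'=6.5125 y'=1.5875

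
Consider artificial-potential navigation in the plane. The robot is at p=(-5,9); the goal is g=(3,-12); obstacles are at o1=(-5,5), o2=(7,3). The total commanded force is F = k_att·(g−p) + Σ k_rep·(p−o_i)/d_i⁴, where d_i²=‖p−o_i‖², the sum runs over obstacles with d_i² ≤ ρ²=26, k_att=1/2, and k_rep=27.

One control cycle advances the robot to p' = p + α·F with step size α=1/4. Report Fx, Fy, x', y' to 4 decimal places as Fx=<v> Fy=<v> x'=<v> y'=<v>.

F_att = 1/2·(g−p) = 1/2·(8,-21) = (4.0000,-10.5000)
o1: d²=16 ≤ ρ²=26; F_rep = 27·(0,4)/16² = (0.0000,0.4219)
o2: d²=180 > ρ²=26 → inactive
F = F_att + ΣF_rep = (4.0000,-10.0781)
p' = p + 1/4·F = (-4.0000,6.4805)

Fx=4.0000 Fy=-10.0781 x'=-4.0000 y'=6.4805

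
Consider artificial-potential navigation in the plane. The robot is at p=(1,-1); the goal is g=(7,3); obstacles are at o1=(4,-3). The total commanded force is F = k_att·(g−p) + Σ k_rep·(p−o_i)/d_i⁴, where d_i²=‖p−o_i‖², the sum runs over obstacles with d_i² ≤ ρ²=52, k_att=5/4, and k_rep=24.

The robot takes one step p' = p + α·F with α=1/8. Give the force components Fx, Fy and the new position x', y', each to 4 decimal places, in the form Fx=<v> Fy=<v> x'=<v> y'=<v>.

Fx=7.0740 Fy=5.2840 x'=1.8842 y'=-0.3395

F_att = 5/4·(g−p) = 5/4·(6,4) = (7.5000,5.0000)
o1: d²=13 ≤ ρ²=52; F_rep = 24·(-3,2)/13² = (-0.4260,0.2840)
F = F_att + ΣF_rep = (7.0740,5.2840)
p' = p + 1/8·F = (1.8842,-0.3395)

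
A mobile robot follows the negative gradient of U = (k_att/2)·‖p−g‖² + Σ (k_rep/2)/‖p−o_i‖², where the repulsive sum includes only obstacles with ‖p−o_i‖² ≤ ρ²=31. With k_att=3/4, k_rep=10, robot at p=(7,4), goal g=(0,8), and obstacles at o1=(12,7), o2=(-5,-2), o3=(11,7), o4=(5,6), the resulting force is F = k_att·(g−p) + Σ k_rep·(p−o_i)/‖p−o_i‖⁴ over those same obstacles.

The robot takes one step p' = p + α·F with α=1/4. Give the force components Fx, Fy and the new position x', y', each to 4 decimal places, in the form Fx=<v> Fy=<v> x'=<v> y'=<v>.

Fx=-5.0015 Fy=2.6395 x'=5.7496 y'=4.6599

F_att = 3/4·(g−p) = 3/4·(-7,4) = (-5.2500,3.0000)
o1: d²=34 > ρ²=31 → inactive
o2: d²=180 > ρ²=31 → inactive
o3: d²=25 ≤ ρ²=31; F_rep = 10·(-4,-3)/25² = (-0.0640,-0.0480)
o4: d²=8 ≤ ρ²=31; F_rep = 10·(2,-2)/8² = (0.3125,-0.3125)
F = F_att + ΣF_rep = (-5.0015,2.6395)
p' = p + 1/4·F = (5.7496,4.6599)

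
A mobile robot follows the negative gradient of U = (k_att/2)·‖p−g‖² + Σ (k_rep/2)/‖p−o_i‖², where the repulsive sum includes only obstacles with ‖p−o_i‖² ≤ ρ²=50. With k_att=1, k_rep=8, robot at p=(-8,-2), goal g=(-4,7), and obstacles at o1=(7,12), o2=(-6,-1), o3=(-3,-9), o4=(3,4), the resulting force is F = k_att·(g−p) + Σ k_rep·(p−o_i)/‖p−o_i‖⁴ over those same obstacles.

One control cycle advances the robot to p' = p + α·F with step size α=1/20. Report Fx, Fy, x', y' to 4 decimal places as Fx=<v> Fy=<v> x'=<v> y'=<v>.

F_att = 1·(g−p) = 1·(4,9) = (4.0000,9.0000)
o1: d²=421 > ρ²=50 → inactive
o2: d²=5 ≤ ρ²=50; F_rep = 8·(-2,-1)/5² = (-0.6400,-0.3200)
o3: d²=74 > ρ²=50 → inactive
o4: d²=157 > ρ²=50 → inactive
F = F_att + ΣF_rep = (3.3600,8.6800)
p' = p + 1/20·F = (-7.8320,-1.5660)

Fx=3.3600 Fy=8.6800 x'=-7.8320 y'=-1.5660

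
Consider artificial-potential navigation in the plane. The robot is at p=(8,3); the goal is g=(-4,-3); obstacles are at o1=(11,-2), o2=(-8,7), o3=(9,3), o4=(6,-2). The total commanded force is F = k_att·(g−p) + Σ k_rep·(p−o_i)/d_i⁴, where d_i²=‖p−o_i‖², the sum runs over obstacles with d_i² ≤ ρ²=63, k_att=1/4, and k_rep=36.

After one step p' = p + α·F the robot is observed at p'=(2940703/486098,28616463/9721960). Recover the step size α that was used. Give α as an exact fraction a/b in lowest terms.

α = 1/20

F_att = 1/4·(g−p) = 1/4·(-12,-6) = (-3.0000,-1.5000)
o1: d²=34 ≤ ρ²=63; F_rep = 36·(-3,5)/34² = (-0.0934,0.1557)
o2: d²=272 > ρ²=63 → inactive
o3: d²=1 ≤ ρ²=63; F_rep = 36·(-1,0)/1² = (-36.0000,0.0000)
o4: d²=29 ≤ ρ²=63; F_rep = 36·(2,5)/29² = (0.0856,0.2140)
F = F_att + ΣF_rep = (-39.0078,-1.1303)
Δp = p'−p = (-1.9504,-0.0565); α = Δx/Fx = (-948081/486098) / (-9480810/243049) = 1/20
check: Δy/Fy = (-549417/9721960) / (-549417/486098) = 1/20 ✓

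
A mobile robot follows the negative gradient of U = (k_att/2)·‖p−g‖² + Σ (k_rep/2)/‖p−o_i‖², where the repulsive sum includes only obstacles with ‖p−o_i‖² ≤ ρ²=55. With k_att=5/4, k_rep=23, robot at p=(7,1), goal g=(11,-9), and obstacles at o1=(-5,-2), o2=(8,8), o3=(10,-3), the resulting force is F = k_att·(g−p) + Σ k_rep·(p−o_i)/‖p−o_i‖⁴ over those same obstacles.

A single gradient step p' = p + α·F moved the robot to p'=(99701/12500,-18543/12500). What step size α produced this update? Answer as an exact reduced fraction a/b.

F_att = 5/4·(g−p) = 5/4·(4,-10) = (5.0000,-12.5000)
o1: d²=153 > ρ²=55 → inactive
o2: d²=50 ≤ ρ²=55; F_rep = 23·(-1,-7)/50² = (-0.0092,-0.0644)
o3: d²=25 ≤ ρ²=55; F_rep = 23·(-3,4)/25² = (-0.1104,0.1472)
F = F_att + ΣF_rep = (4.8804,-12.4172)
Δp = p'−p = (0.9761,-2.4834); α = Δx/Fx = (12201/12500) / (12201/2500) = 1/5
check: Δy/Fy = (-31043/12500) / (-31043/2500) = 1/5 ✓

α = 1/5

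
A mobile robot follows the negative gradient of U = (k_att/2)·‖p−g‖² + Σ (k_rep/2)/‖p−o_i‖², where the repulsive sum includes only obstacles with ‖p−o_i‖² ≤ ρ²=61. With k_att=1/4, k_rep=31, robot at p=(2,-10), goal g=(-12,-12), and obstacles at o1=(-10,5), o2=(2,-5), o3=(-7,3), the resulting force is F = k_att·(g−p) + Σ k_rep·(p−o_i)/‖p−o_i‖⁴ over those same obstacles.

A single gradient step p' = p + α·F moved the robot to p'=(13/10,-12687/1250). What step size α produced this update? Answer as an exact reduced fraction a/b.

F_att = 1/4·(g−p) = 1/4·(-14,-2) = (-3.5000,-0.5000)
o1: d²=369 > ρ²=61 → inactive
o2: d²=25 ≤ ρ²=61; F_rep = 31·(0,-5)/25² = (0.0000,-0.2480)
o3: d²=250 > ρ²=61 → inactive
F = F_att + ΣF_rep = (-3.5000,-0.7480)
Δp = p'−p = (-0.7000,-0.1496); α = Δx/Fx = (-7/10) / (-7/2) = 1/5
check: Δy/Fy = (-187/1250) / (-187/250) = 1/5 ✓

α = 1/5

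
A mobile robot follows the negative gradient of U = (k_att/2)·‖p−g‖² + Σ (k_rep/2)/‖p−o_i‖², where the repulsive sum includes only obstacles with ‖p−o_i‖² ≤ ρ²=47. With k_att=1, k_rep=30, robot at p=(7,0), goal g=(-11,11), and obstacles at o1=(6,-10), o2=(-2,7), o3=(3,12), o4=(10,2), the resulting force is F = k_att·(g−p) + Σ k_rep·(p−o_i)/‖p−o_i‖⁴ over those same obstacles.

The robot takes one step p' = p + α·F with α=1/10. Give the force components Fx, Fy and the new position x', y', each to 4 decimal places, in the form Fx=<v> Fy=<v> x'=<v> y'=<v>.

F_att = 1·(g−p) = 1·(-18,11) = (-18.0000,11.0000)
o1: d²=101 > ρ²=47 → inactive
o2: d²=130 > ρ²=47 → inactive
o3: d²=160 > ρ²=47 → inactive
o4: d²=13 ≤ ρ²=47; F_rep = 30·(-3,-2)/13² = (-0.5325,-0.3550)
F = F_att + ΣF_rep = (-18.5325,10.6450)
p' = p + 1/10·F = (5.1467,1.0645)

Fx=-18.5325 Fy=10.6450 x'=5.1467 y'=1.0645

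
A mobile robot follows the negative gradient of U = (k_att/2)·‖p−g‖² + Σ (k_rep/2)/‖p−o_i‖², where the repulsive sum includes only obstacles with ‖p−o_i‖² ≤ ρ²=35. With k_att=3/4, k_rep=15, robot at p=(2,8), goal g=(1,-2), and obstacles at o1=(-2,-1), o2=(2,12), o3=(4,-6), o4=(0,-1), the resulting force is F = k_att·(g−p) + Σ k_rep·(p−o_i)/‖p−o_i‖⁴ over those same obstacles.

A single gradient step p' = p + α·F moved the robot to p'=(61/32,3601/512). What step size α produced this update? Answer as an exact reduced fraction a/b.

α = 1/8

F_att = 3/4·(g−p) = 3/4·(-1,-10) = (-0.7500,-7.5000)
o1: d²=97 > ρ²=35 → inactive
o2: d²=16 ≤ ρ²=35; F_rep = 15·(0,-4)/16² = (0.0000,-0.2344)
o3: d²=200 > ρ²=35 → inactive
o4: d²=85 > ρ²=35 → inactive
F = F_att + ΣF_rep = (-0.7500,-7.7344)
Δp = p'−p = (-0.0938,-0.9668); α = Δx/Fx = (-3/32) / (-3/4) = 1/8
check: Δy/Fy = (-495/512) / (-495/64) = 1/8 ✓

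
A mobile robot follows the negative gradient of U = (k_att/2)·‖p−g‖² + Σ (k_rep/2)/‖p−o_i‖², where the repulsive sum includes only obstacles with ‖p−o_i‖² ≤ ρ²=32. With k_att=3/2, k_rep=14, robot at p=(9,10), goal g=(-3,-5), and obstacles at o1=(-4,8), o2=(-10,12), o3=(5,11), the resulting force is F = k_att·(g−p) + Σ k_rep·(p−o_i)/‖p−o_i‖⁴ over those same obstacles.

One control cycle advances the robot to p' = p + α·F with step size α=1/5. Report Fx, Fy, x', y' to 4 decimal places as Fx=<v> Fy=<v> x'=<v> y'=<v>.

Fx=-17.8062 Fy=-22.5484 x'=5.4388 y'=5.4903

F_att = 3/2·(g−p) = 3/2·(-12,-15) = (-18.0000,-22.5000)
o1: d²=173 > ρ²=32 → inactive
o2: d²=365 > ρ²=32 → inactive
o3: d²=17 ≤ ρ²=32; F_rep = 14·(4,-1)/17² = (0.1938,-0.0484)
F = F_att + ΣF_rep = (-17.8062,-22.5484)
p' = p + 1/5·F = (5.4388,5.4903)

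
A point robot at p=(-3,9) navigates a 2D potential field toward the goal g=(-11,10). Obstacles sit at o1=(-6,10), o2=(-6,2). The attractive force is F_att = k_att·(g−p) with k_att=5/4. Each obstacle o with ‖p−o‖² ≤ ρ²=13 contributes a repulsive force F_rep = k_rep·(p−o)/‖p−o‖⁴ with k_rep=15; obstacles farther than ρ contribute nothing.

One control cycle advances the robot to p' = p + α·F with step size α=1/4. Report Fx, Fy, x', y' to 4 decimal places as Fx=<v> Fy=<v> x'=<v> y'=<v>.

Fx=-9.5500 Fy=1.1000 x'=-5.3875 y'=9.2750

F_att = 5/4·(g−p) = 5/4·(-8,1) = (-10.0000,1.2500)
o1: d²=10 ≤ ρ²=13; F_rep = 15·(3,-1)/10² = (0.4500,-0.1500)
o2: d²=58 > ρ²=13 → inactive
F = F_att + ΣF_rep = (-9.5500,1.1000)
p' = p + 1/4·F = (-5.3875,9.2750)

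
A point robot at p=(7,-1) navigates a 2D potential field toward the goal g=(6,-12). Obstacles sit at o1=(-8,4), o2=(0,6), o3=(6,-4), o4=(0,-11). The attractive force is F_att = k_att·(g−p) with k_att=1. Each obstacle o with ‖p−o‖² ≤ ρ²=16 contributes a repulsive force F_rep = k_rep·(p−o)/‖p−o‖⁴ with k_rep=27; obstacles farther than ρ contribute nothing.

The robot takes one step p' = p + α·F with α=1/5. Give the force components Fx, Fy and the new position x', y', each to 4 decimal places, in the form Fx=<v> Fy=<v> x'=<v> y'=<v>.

Fx=-0.7300 Fy=-10.1900 x'=6.8540 y'=-3.0380

F_att = 1·(g−p) = 1·(-1,-11) = (-1.0000,-11.0000)
o1: d²=250 > ρ²=16 → inactive
o2: d²=98 > ρ²=16 → inactive
o3: d²=10 ≤ ρ²=16; F_rep = 27·(1,3)/10² = (0.2700,0.8100)
o4: d²=149 > ρ²=16 → inactive
F = F_att + ΣF_rep = (-0.7300,-10.1900)
p' = p + 1/5·F = (6.8540,-3.0380)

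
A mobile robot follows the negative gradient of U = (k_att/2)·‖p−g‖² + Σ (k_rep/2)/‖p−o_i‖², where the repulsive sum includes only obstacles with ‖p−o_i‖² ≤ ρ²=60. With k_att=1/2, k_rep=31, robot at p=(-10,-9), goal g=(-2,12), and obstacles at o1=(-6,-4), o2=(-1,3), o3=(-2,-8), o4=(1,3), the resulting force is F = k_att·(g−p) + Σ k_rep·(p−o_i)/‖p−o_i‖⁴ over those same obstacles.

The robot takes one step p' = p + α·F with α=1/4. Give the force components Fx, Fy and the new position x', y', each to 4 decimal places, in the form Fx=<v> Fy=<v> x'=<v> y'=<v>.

Fx=3.9262 Fy=10.4078 x'=-9.0184 y'=-6.3981

F_att = 1/2·(g−p) = 1/2·(8,21) = (4.0000,10.5000)
o1: d²=41 ≤ ρ²=60; F_rep = 31·(-4,-5)/41² = (-0.0738,-0.0922)
o2: d²=225 > ρ²=60 → inactive
o3: d²=65 > ρ²=60 → inactive
o4: d²=265 > ρ²=60 → inactive
F = F_att + ΣF_rep = (3.9262,10.4078)
p' = p + 1/4·F = (-9.0184,-6.3981)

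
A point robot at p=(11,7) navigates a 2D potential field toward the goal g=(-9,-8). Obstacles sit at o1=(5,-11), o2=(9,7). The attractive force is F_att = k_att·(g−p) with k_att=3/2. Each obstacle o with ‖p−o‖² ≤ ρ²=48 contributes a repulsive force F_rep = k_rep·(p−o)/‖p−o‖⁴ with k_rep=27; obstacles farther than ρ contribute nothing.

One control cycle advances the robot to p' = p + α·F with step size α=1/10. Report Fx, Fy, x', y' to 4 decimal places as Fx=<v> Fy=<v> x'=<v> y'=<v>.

F_att = 3/2·(g−p) = 3/2·(-20,-15) = (-30.0000,-22.5000)
o1: d²=360 > ρ²=48 → inactive
o2: d²=4 ≤ ρ²=48; F_rep = 27·(2,0)/4² = (3.3750,0.0000)
F = F_att + ΣF_rep = (-26.6250,-22.5000)
p' = p + 1/10·F = (8.3375,4.7500)

Fx=-26.6250 Fy=-22.5000 x'=8.3375 y'=4.7500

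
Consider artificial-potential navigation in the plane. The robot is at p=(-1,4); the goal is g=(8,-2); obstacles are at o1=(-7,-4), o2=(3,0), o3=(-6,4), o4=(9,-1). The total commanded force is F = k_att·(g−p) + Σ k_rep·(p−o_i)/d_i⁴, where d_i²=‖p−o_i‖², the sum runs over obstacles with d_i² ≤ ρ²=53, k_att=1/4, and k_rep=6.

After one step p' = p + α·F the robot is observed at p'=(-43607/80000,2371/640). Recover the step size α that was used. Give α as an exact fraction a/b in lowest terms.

α = 1/5

F_att = 1/4·(g−p) = 1/4·(9,-6) = (2.2500,-1.5000)
o1: d²=100 > ρ²=53 → inactive
o2: d²=32 ≤ ρ²=53; F_rep = 6·(-4,4)/32² = (-0.0234,0.0234)
o3: d²=25 ≤ ρ²=53; F_rep = 6·(5,0)/25² = (0.0480,0.0000)
o4: d²=125 > ρ²=53 → inactive
F = F_att + ΣF_rep = (2.2746,-1.4766)
Δp = p'−p = (0.4549,-0.2953); α = Δx/Fx = (36393/80000) / (36393/16000) = 1/5
check: Δy/Fy = (-189/640) / (-189/128) = 1/5 ✓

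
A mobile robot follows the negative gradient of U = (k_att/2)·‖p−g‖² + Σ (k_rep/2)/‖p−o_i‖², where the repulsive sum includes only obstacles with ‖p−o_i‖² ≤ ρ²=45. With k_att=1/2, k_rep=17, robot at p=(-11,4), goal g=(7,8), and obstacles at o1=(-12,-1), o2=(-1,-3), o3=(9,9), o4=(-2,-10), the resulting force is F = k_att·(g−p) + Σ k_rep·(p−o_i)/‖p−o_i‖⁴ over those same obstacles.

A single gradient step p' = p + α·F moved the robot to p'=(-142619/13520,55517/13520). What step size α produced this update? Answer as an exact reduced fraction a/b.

F_att = 1/2·(g−p) = 1/2·(18,4) = (9.0000,2.0000)
o1: d²=26 ≤ ρ²=45; F_rep = 17·(1,5)/26² = (0.0251,0.1257)
o2: d²=149 > ρ²=45 → inactive
o3: d²=425 > ρ²=45 → inactive
o4: d²=277 > ρ²=45 → inactive
F = F_att + ΣF_rep = (9.0251,2.1257)
Δp = p'−p = (0.4513,0.1063); α = Δx/Fx = (6101/13520) / (6101/676) = 1/20
check: Δy/Fy = (1437/13520) / (1437/676) = 1/20 ✓

α = 1/20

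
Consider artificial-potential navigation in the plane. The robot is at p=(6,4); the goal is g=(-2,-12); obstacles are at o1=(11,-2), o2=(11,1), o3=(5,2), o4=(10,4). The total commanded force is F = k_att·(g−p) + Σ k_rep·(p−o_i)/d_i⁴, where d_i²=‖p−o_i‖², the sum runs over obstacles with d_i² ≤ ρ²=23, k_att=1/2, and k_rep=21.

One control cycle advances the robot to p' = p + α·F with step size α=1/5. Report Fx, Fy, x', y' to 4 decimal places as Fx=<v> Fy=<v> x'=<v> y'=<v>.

Fx=-3.4881 Fy=-6.3200 x'=5.3024 y'=2.7360

F_att = 1/2·(g−p) = 1/2·(-8,-16) = (-4.0000,-8.0000)
o1: d²=61 > ρ²=23 → inactive
o2: d²=34 > ρ²=23 → inactive
o3: d²=5 ≤ ρ²=23; F_rep = 21·(1,2)/5² = (0.8400,1.6800)
o4: d²=16 ≤ ρ²=23; F_rep = 21·(-4,0)/16² = (-0.3281,0.0000)
F = F_att + ΣF_rep = (-3.4881,-6.3200)
p' = p + 1/5·F = (5.3024,2.7360)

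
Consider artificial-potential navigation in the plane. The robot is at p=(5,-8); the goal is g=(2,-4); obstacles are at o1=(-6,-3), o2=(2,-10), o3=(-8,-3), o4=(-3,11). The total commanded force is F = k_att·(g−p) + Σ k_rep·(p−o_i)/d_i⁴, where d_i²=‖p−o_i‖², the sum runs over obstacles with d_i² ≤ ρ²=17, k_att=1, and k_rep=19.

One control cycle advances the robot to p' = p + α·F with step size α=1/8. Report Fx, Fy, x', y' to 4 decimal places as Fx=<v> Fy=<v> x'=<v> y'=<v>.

F_att = 1·(g−p) = 1·(-3,4) = (-3.0000,4.0000)
o1: d²=146 > ρ²=17 → inactive
o2: d²=13 ≤ ρ²=17; F_rep = 19·(3,2)/13² = (0.3373,0.2249)
o3: d²=194 > ρ²=17 → inactive
o4: d²=425 > ρ²=17 → inactive
F = F_att + ΣF_rep = (-2.6627,4.2249)
p' = p + 1/8·F = (4.6672,-7.4719)

Fx=-2.6627 Fy=4.2249 x'=4.6672 y'=-7.4719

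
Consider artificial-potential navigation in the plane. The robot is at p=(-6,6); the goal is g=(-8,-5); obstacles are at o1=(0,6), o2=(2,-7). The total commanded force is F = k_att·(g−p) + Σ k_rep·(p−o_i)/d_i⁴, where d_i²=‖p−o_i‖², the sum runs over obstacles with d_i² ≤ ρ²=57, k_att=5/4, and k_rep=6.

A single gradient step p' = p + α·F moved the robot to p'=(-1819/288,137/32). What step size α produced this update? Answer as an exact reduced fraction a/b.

α = 1/8

F_att = 5/4·(g−p) = 5/4·(-2,-11) = (-2.5000,-13.7500)
o1: d²=36 ≤ ρ²=57; F_rep = 6·(-6,0)/36² = (-0.0278,0.0000)
o2: d²=233 > ρ²=57 → inactive
F = F_att + ΣF_rep = (-2.5278,-13.7500)
Δp = p'−p = (-0.3160,-1.7188); α = Δx/Fx = (-91/288) / (-91/36) = 1/8
check: Δy/Fy = (-55/32) / (-55/4) = 1/8 ✓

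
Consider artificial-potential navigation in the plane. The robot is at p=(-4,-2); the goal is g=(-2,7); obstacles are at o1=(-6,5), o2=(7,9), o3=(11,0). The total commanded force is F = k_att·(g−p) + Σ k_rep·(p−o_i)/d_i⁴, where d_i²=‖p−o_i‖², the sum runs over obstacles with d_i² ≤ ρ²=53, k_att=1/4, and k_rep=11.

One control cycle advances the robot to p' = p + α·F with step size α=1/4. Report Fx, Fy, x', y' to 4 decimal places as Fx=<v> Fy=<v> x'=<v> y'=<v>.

Fx=0.5078 Fy=2.2226 x'=-3.8730 y'=-1.4444

F_att = 1/4·(g−p) = 1/4·(2,9) = (0.5000,2.2500)
o1: d²=53 ≤ ρ²=53; F_rep = 11·(2,-7)/53² = (0.0078,-0.0274)
o2: d²=242 > ρ²=53 → inactive
o3: d²=229 > ρ²=53 → inactive
F = F_att + ΣF_rep = (0.5078,2.2226)
p' = p + 1/4·F = (-3.8730,-1.4444)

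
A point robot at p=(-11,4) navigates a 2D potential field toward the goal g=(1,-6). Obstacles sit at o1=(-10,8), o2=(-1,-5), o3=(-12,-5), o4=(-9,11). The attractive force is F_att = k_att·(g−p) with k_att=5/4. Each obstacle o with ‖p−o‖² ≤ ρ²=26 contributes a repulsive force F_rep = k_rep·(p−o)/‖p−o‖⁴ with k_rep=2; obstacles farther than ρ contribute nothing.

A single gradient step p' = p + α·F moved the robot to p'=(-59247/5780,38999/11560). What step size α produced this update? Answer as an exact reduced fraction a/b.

F_att = 5/4·(g−p) = 5/4·(12,-10) = (15.0000,-12.5000)
o1: d²=17 ≤ ρ²=26; F_rep = 2·(-1,-4)/17² = (-0.0069,-0.0277)
o2: d²=181 > ρ²=26 → inactive
o3: d²=82 > ρ²=26 → inactive
o4: d²=53 > ρ²=26 → inactive
F = F_att + ΣF_rep = (14.9931,-12.5277)
Δp = p'−p = (0.7497,-0.6264); α = Δx/Fx = (4333/5780) / (4333/289) = 1/20
check: Δy/Fy = (-7241/11560) / (-7241/578) = 1/20 ✓

α = 1/20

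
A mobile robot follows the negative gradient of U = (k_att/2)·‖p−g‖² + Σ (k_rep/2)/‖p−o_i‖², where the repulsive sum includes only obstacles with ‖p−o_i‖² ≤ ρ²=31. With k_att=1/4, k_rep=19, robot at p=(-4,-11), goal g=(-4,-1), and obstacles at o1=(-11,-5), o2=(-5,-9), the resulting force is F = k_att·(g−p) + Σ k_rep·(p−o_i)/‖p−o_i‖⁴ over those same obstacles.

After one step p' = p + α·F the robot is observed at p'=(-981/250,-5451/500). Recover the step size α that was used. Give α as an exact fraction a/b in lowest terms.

F_att = 1/4·(g−p) = 1/4·(0,10) = (0.0000,2.5000)
o1: d²=85 > ρ²=31 → inactive
o2: d²=5 ≤ ρ²=31; F_rep = 19·(1,-2)/5² = (0.7600,-1.5200)
F = F_att + ΣF_rep = (0.7600,0.9800)
Δp = p'−p = (0.0760,0.0980); α = Δx/Fx = (19/250) / (19/25) = 1/10
check: Δy/Fy = (49/500) / (49/50) = 1/10 ✓

α = 1/10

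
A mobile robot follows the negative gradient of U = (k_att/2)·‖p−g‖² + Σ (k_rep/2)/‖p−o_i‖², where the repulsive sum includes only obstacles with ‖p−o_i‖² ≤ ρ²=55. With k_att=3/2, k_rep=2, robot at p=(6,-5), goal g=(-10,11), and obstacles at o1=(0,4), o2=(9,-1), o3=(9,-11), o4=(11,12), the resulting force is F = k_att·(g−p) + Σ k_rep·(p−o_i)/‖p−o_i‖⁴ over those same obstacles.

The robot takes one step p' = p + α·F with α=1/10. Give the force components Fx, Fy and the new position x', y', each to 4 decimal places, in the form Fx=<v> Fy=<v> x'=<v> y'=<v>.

F_att = 3/2·(g−p) = 3/2·(-16,16) = (-24.0000,24.0000)
o1: d²=117 > ρ²=55 → inactive
o2: d²=25 ≤ ρ²=55; F_rep = 2·(-3,-4)/25² = (-0.0096,-0.0128)
o3: d²=45 ≤ ρ²=55; F_rep = 2·(-3,6)/45² = (-0.0030,0.0059)
o4: d²=314 > ρ²=55 → inactive
F = F_att + ΣF_rep = (-24.0126,23.9931)
p' = p + 1/10·F = (3.5987,-2.6007)

Fx=-24.0126 Fy=23.9931 x'=3.5987 y'=-2.6007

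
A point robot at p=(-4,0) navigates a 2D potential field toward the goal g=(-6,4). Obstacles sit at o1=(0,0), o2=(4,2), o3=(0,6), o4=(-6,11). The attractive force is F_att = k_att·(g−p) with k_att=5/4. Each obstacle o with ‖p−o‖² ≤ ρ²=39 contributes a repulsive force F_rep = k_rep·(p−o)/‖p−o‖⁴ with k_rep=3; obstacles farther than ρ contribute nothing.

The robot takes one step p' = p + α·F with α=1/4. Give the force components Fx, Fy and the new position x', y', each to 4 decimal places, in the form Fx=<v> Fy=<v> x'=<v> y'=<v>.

F_att = 5/4·(g−p) = 5/4·(-2,4) = (-2.5000,5.0000)
o1: d²=16 ≤ ρ²=39; F_rep = 3·(-4,0)/16² = (-0.0469,0.0000)
o2: d²=68 > ρ²=39 → inactive
o3: d²=52 > ρ²=39 → inactive
o4: d²=125 > ρ²=39 → inactive
F = F_att + ΣF_rep = (-2.5469,5.0000)
p' = p + 1/4·F = (-4.6367,1.2500)

Fx=-2.5469 Fy=5.0000 x'=-4.6367 y'=1.2500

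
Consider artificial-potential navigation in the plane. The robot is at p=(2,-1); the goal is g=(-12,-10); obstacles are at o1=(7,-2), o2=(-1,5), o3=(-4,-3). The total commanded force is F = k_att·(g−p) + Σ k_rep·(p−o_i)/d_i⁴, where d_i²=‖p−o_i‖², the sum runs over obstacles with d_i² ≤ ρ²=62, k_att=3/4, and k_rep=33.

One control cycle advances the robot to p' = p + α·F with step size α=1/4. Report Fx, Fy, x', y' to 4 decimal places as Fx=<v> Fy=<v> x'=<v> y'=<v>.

Fx=-10.5714 Fy=-6.7577 x'=-0.6429 y'=-2.6894

F_att = 3/4·(g−p) = 3/4·(-14,-9) = (-10.5000,-6.7500)
o1: d²=26 ≤ ρ²=62; F_rep = 33·(-5,1)/26² = (-0.2441,0.0488)
o2: d²=45 ≤ ρ²=62; F_rep = 33·(3,-6)/45² = (0.0489,-0.0978)
o3: d²=40 ≤ ρ²=62; F_rep = 33·(6,2)/40² = (0.1237,0.0413)
F = F_att + ΣF_rep = (-10.5714,-6.7577)
p' = p + 1/4·F = (-0.6429,-2.6894)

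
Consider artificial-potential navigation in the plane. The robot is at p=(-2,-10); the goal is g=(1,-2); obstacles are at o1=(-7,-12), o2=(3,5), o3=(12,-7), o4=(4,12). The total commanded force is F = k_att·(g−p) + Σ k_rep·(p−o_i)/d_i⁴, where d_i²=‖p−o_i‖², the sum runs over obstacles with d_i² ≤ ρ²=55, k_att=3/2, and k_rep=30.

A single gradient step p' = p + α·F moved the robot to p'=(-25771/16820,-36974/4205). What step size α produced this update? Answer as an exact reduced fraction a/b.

F_att = 3/2·(g−p) = 3/2·(3,8) = (4.5000,12.0000)
o1: d²=29 ≤ ρ²=55; F_rep = 30·(5,2)/29² = (0.1784,0.0713)
o2: d²=250 > ρ²=55 → inactive
o3: d²=205 > ρ²=55 → inactive
o4: d²=520 > ρ²=55 → inactive
F = F_att + ΣF_rep = (4.6784,12.0713)
Δp = p'−p = (0.4678,1.2071); α = Δx/Fx = (7869/16820) / (7869/1682) = 1/10
check: Δy/Fy = (5076/4205) / (10152/841) = 1/10 ✓

α = 1/10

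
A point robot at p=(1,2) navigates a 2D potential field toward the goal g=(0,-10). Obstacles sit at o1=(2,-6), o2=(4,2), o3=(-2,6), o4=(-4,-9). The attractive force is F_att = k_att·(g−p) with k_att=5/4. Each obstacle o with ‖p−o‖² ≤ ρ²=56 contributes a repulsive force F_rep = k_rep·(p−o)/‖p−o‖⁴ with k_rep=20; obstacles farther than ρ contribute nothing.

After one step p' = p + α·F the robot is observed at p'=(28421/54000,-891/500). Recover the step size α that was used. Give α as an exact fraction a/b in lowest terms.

α = 1/4

F_att = 5/4·(g−p) = 5/4·(-1,-12) = (-1.2500,-15.0000)
o1: d²=65 > ρ²=56 → inactive
o2: d²=9 ≤ ρ²=56; F_rep = 20·(-3,0)/9² = (-0.7407,0.0000)
o3: d²=25 ≤ ρ²=56; F_rep = 20·(3,-4)/25² = (0.0960,-0.1280)
o4: d²=146 > ρ²=56 → inactive
F = F_att + ΣF_rep = (-1.8947,-15.1280)
Δp = p'−p = (-0.4737,-3.7820); α = Δx/Fx = (-25579/54000) / (-25579/13500) = 1/4
check: Δy/Fy = (-1891/500) / (-1891/125) = 1/4 ✓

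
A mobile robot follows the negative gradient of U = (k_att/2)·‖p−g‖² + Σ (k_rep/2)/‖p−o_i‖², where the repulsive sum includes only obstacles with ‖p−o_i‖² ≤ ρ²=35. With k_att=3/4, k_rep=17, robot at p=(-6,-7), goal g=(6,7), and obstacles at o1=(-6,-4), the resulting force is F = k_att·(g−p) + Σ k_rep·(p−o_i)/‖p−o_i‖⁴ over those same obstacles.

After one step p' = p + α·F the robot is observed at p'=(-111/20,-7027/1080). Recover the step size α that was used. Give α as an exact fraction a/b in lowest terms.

α = 1/20

F_att = 3/4·(g−p) = 3/4·(12,14) = (9.0000,10.5000)
o1: d²=9 ≤ ρ²=35; F_rep = 17·(0,-3)/9² = (0.0000,-0.6296)
F = F_att + ΣF_rep = (9.0000,9.8704)
Δp = p'−p = (0.4500,0.4935); α = Δx/Fx = (9/20) / (9) = 1/20
check: Δy/Fy = (533/1080) / (533/54) = 1/20 ✓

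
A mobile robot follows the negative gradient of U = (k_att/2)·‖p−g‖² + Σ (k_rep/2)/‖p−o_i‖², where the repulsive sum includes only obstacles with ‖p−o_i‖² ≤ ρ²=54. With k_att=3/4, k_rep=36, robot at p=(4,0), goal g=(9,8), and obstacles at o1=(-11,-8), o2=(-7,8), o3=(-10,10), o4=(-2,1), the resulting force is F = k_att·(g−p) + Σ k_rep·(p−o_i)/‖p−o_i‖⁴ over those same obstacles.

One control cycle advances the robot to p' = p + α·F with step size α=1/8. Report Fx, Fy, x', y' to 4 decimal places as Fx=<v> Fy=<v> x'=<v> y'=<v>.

Fx=3.9078 Fy=5.9737 x'=4.4885 y'=0.7467

F_att = 3/4·(g−p) = 3/4·(5,8) = (3.7500,6.0000)
o1: d²=289 > ρ²=54 → inactive
o2: d²=185 > ρ²=54 → inactive
o3: d²=296 > ρ²=54 → inactive
o4: d²=37 ≤ ρ²=54; F_rep = 36·(6,-1)/37² = (0.1578,-0.0263)
F = F_att + ΣF_rep = (3.9078,5.9737)
p' = p + 1/8·F = (4.4885,0.7467)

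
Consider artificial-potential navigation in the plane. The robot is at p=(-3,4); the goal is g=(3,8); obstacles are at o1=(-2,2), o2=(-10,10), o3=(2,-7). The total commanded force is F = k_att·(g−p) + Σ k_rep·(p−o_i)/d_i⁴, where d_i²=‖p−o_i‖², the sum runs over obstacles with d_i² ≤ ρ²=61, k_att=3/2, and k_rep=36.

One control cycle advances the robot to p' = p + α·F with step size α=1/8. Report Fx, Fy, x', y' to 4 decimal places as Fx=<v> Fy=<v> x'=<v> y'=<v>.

F_att = 3/2·(g−p) = 3/2·(6,4) = (9.0000,6.0000)
o1: d²=5 ≤ ρ²=61; F_rep = 36·(-1,2)/5² = (-1.4400,2.8800)
o2: d²=85 > ρ²=61 → inactive
o3: d²=146 > ρ²=61 → inactive
F = F_att + ΣF_rep = (7.5600,8.8800)
p' = p + 1/8·F = (-2.0550,5.1100)

Fx=7.5600 Fy=8.8800 x'=-2.0550 y'=5.1100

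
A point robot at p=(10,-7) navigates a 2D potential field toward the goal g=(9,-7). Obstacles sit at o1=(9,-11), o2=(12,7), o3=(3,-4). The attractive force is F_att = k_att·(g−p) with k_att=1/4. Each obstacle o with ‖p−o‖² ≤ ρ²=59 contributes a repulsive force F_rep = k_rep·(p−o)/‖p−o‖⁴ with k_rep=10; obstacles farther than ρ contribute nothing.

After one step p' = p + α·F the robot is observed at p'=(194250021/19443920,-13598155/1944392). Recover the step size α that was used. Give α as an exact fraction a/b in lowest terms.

F_att = 1/4·(g−p) = 1/4·(-1,0) = (-0.2500,0.0000)
o1: d²=17 ≤ ρ²=59; F_rep = 10·(1,4)/17² = (0.0346,0.1384)
o2: d²=200 > ρ²=59 → inactive
o3: d²=58 ≤ ρ²=59; F_rep = 10·(7,-3)/58² = (0.0208,-0.0089)
F = F_att + ΣF_rep = (-0.1946,0.1295)
Δp = p'−p = (-0.0097,0.0065); α = Δx/Fx = (-189179/19443920) / (-189179/972196) = 1/20
check: Δy/Fy = (12589/1944392) / (62945/486098) = 1/20 ✓

α = 1/20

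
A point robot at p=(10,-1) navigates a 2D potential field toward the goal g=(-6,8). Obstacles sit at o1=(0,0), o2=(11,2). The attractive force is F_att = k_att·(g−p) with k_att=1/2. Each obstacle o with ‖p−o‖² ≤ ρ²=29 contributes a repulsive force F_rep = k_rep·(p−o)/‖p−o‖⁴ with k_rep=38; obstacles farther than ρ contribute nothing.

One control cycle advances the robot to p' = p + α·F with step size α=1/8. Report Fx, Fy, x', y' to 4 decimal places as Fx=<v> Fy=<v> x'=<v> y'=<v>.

F_att = 1/2·(g−p) = 1/2·(-16,9) = (-8.0000,4.5000)
o1: d²=101 > ρ²=29 → inactive
o2: d²=10 ≤ ρ²=29; F_rep = 38·(-1,-3)/10² = (-0.3800,-1.1400)
F = F_att + ΣF_rep = (-8.3800,3.3600)
p' = p + 1/8·F = (8.9525,-0.5800)

Fx=-8.3800 Fy=3.3600 x'=8.9525 y'=-0.5800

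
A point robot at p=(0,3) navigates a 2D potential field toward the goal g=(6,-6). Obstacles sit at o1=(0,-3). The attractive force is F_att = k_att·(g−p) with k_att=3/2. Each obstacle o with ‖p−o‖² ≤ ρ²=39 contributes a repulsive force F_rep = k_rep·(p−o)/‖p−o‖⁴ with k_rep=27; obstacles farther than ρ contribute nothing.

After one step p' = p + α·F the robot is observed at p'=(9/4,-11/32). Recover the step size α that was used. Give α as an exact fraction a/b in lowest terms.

α = 1/4

F_att = 3/2·(g−p) = 3/2·(6,-9) = (9.0000,-13.5000)
o1: d²=36 ≤ ρ²=39; F_rep = 27·(0,6)/36² = (0.0000,0.1250)
F = F_att + ΣF_rep = (9.0000,-13.3750)
Δp = p'−p = (2.2500,-3.3438); α = Δx/Fx = (9/4) / (9) = 1/4
check: Δy/Fy = (-107/32) / (-107/8) = 1/4 ✓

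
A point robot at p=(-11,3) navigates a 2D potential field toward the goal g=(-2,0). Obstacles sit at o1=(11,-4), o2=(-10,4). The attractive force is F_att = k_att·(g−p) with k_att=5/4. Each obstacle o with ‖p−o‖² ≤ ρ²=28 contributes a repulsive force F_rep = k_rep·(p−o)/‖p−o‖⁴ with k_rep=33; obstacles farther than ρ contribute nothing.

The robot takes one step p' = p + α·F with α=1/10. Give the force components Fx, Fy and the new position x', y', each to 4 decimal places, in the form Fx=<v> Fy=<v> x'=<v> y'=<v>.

Fx=3.0000 Fy=-12.0000 x'=-10.7000 y'=1.8000

F_att = 5/4·(g−p) = 5/4·(9,-3) = (11.2500,-3.7500)
o1: d²=533 > ρ²=28 → inactive
o2: d²=2 ≤ ρ²=28; F_rep = 33·(-1,-1)/2² = (-8.2500,-8.2500)
F = F_att + ΣF_rep = (3.0000,-12.0000)
p' = p + 1/10·F = (-10.7000,1.8000)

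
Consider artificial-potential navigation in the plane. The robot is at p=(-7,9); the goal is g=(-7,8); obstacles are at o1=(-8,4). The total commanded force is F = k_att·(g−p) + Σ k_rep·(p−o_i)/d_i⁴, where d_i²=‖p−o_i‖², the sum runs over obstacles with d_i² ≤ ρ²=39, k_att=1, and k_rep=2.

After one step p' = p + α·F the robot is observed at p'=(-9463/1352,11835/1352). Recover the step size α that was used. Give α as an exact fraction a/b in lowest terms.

α = 1/4

F_att = 1·(g−p) = 1·(0,-1) = (0.0000,-1.0000)
o1: d²=26 ≤ ρ²=39; F_rep = 2·(1,5)/26² = (0.0030,0.0148)
F = F_att + ΣF_rep = (0.0030,-0.9852)
Δp = p'−p = (0.0007,-0.2463); α = Δx/Fx = (1/1352) / (1/338) = 1/4
check: Δy/Fy = (-333/1352) / (-333/338) = 1/4 ✓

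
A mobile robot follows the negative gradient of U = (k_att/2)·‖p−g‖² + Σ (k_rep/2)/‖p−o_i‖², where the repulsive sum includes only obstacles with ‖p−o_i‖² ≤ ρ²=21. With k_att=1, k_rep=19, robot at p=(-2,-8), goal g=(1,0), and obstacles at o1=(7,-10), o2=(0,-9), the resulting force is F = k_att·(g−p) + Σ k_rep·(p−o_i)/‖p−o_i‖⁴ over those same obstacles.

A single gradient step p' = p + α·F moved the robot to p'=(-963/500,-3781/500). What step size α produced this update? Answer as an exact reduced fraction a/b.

F_att = 1·(g−p) = 1·(3,8) = (3.0000,8.0000)
o1: d²=85 > ρ²=21 → inactive
o2: d²=5 ≤ ρ²=21; F_rep = 19·(-2,1)/5² = (-1.5200,0.7600)
F = F_att + ΣF_rep = (1.4800,8.7600)
Δp = p'−p = (0.0740,0.4380); α = Δx/Fx = (37/500) / (37/25) = 1/20
check: Δy/Fy = (219/500) / (219/25) = 1/20 ✓

α = 1/20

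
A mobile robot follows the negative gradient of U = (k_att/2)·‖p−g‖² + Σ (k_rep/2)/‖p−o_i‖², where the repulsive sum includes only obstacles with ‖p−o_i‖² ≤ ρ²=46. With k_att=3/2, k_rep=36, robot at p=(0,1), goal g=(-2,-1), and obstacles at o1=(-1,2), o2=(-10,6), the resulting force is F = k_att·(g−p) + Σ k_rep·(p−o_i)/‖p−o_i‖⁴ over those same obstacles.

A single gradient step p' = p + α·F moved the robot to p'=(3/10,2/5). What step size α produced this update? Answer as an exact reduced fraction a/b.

α = 1/20

F_att = 3/2·(g−p) = 3/2·(-2,-2) = (-3.0000,-3.0000)
o1: d²=2 ≤ ρ²=46; F_rep = 36·(1,-1)/2² = (9.0000,-9.0000)
o2: d²=125 > ρ²=46 → inactive
F = F_att + ΣF_rep = (6.0000,-12.0000)
Δp = p'−p = (0.3000,-0.6000); α = Δx/Fx = (3/10) / (6) = 1/20
check: Δy/Fy = (-3/5) / (-12) = 1/20 ✓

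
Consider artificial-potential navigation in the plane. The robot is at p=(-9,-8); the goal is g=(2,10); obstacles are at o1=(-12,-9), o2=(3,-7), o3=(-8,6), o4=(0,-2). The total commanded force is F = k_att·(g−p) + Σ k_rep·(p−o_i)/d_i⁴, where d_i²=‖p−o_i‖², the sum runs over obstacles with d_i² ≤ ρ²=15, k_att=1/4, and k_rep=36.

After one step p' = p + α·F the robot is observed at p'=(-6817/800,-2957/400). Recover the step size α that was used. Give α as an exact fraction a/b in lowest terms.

F_att = 1/4·(g−p) = 1/4·(11,18) = (2.7500,4.5000)
o1: d²=10 ≤ ρ²=15; F_rep = 36·(3,1)/10² = (1.0800,0.3600)
o2: d²=145 > ρ²=15 → inactive
o3: d²=197 > ρ²=15 → inactive
o4: d²=117 > ρ²=15 → inactive
F = F_att + ΣF_rep = (3.8300,4.8600)
Δp = p'−p = (0.4788,0.6075); α = Δx/Fx = (383/800) / (383/100) = 1/8
check: Δy/Fy = (243/400) / (243/50) = 1/8 ✓

α = 1/8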